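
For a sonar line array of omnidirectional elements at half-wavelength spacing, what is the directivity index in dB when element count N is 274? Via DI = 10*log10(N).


DI = 10*log10(274) = 24.38

24.38 dB


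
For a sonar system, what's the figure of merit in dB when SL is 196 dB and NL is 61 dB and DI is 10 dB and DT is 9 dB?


FOM = SL - NL + DI - DT = 196 - 61 + 10 - 9 = 136

136 dB


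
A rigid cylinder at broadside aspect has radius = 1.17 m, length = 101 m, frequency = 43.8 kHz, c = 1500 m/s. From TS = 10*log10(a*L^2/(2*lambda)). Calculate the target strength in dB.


lambda = 1500/43800 = 0.03425 m
TS = 10*log10(1.17*101^2/(2*0.03425)) = 52.41

52.41 dB


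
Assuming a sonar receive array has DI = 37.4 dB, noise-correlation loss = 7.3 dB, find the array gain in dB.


AG = DI - L_corr = 37.4 - 7.3 = 30.1

30.1 dB


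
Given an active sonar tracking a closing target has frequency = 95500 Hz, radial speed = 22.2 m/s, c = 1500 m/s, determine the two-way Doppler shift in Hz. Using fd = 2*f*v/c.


fd = 2*f*v/c = 2 * 95500 * 22.2 / 1500 = 2826.8

2826.8 Hz


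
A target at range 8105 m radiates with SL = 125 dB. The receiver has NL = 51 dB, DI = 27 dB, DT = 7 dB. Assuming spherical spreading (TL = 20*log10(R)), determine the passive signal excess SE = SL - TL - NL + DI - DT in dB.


15.82 dB


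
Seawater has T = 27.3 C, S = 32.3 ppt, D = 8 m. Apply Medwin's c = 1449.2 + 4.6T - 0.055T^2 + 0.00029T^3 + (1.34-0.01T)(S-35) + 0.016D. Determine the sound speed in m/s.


1536.94 m/s


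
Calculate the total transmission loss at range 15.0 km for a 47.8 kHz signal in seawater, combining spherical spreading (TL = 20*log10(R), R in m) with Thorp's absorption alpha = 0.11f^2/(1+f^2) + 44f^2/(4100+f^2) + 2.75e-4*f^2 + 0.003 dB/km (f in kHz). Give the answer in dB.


Step 1 (Thorp): alpha = 0.11*2284.84/(1+2284.84) + 44*2284.84/(4100+2284.84) + 2.75e-4*2284.84 + 0.003 = 16.4869 dB/km
Step 2: TL_spread = 20*log10(15000) = 83.52 dB
Step 3: TL_abs = alpha*R = 16.4869 * 15.0 = 247.3 dB
Step 4: TL_total = 83.52 + 247.3 = 330.82

330.82 dB


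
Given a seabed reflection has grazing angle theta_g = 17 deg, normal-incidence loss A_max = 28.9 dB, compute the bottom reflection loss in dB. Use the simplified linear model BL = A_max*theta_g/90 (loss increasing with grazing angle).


5.46 dB


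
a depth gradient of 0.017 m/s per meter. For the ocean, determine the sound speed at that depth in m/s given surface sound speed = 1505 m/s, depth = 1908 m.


1537.436 m/s


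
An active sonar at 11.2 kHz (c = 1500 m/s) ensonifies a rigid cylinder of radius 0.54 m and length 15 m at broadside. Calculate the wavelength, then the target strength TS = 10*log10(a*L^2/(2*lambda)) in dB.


Step 1: lambda = c/f = 1500/11200 = 0.13393 m
Step 2: TS = 10*log10(a*L^2/(2*lambda)) = 10*log10(0.54*15^2/(2*0.13393)) = 26.57

26.57 dB


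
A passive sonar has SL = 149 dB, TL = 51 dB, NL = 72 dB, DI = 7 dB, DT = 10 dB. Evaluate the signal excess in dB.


23 dB


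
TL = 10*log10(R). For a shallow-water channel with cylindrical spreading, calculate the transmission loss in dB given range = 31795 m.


45.02 dB


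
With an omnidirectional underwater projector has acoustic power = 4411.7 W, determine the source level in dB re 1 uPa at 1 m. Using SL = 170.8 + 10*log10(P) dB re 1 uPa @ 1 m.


207.25 dB


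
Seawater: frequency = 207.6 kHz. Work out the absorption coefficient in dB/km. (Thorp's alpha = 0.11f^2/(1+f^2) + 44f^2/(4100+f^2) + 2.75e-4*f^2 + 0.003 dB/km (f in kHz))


f^2 = 43097.76
alpha = 0.11*43097.76/(1+43097.76) + 44*43097.76/(4100+43097.76) + 2.75e-4*43097.76 + 0.003 = 52.143

52.143 dB/km


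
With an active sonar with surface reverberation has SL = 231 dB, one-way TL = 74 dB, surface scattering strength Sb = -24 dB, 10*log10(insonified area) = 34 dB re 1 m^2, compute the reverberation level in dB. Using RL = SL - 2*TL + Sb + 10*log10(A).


RL = SL - 2*TL + Sb + 10*log10(A) = 231 - 2*74 + (-24) + 34 = 93

93 dB


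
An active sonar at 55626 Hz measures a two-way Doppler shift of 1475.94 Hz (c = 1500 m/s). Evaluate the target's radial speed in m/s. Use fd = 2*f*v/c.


19.9 m/s


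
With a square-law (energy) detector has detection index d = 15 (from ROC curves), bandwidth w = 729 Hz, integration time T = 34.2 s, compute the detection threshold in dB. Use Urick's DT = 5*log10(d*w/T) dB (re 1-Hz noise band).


DT = 5*log10(d*w/T) = 5*log10(15 * 729 / 34.2) = 5*log10(319.74) = 12.52

12.52 dB


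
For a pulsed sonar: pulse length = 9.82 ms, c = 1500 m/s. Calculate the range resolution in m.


dR = c*tau/2 = 1500 * 9.82e-3 / 2 = 7.365

7.365 m


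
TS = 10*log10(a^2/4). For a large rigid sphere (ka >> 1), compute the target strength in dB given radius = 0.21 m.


TS = 10*log10(0.21^2 / 4) = 10*log10(0.011025) = -19.58

-19.58 dB


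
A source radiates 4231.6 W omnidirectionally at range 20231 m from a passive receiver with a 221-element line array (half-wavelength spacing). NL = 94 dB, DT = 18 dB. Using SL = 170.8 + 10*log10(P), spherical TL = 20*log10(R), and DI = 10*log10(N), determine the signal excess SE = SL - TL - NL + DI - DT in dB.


Step 1: SL = 170.8 + 10*log10(4231.6) = 207.07 dB
Step 2: TL = 20*log10(20231) = 86.12 dB
Step 3: DI = 10*log10(221) = 23.44 dB
Step 4: SE = SL - TL - NL + DI - DT = 207.07 - 86.12 - 94 + 23.44 - 18 = 32.39

32.39 dB


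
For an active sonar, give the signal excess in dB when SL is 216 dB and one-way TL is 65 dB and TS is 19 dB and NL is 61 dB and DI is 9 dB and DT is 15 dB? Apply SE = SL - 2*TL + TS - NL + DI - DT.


SE = SL - 2*TL + TS - NL + DI - DT = 216 - 2*65 + (19) - 61 + 9 - 15 = 38

38 dB


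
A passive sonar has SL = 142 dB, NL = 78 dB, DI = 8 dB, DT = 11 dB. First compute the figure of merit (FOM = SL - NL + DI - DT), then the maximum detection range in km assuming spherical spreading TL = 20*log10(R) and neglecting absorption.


Step 1: FOM = SL - NL + DI - DT = 142 - 78 + 8 - 11 = 61 dB
Step 2: at max range FOM = TL = 20*log10(R), so R = 10^(61/20) = 1122.02 m = 1.12 km

1.12 km


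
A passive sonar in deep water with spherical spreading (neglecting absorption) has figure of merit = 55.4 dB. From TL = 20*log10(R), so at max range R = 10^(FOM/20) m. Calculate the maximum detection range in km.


At max range FOM = TL, so 20*log10(R) = 55.4
R = 10^(55.4/20) = 588.84 m = 0.59 km

0.59 km


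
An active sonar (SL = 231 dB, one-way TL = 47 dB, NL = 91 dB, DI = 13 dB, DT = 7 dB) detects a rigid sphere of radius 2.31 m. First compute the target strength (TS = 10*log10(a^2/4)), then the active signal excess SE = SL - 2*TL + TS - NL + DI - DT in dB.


Step 1: TS = 10*log10(2.31^2/4) = 1.25 dB
Step 2: SE = SL - 2*TL + TS - NL + DI - DT = 231 - 2*47 + (1.25) - 91 + 13 - 7 = 53.25

53.25 dB


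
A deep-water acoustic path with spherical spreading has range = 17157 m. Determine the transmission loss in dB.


TL = 20*log10(17157) = 84.69

84.69 dB


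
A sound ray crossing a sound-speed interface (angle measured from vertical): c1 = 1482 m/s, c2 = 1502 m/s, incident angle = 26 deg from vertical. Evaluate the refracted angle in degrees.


sin(theta2) = (c2/c1)*sin(theta1) = (1502/1482)*sin(26 deg) = 0.44429
theta2 = arcsin(0.44429) = 26.38

26.38 deg


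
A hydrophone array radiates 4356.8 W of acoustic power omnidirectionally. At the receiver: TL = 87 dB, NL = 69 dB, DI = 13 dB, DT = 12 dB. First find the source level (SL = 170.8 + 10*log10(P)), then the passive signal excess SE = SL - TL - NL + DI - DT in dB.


Step 1: SL = 170.8 + 10*log10(4356.8) = 207.19 dB
Step 2: SE = SL - TL - NL + DI - DT = 207.19 - 87 - 69 + 13 - 12 = 52.19

52.19 dB


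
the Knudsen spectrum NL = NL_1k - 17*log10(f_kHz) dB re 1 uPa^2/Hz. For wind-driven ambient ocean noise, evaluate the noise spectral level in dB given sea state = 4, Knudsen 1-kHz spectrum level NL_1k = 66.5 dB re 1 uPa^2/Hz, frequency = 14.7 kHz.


NL = NL_1k - 17*log10(f_kHz) = 66.5 - 17*log10(14.7) = 66.5 - (19.84) = 46.66

46.66 dB


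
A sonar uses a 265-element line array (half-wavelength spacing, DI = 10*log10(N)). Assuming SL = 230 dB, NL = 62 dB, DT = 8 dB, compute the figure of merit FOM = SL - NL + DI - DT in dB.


Step 1: DI = 10*log10(265) = 24.23 dB
Step 2: FOM = SL - NL + DI - DT = 230 - 62 + 24.23 - 8 = 184.23

184.23 dB


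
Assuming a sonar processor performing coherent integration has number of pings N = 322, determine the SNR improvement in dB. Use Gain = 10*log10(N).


Gain = 10*log10(322) = 25.08

25.08 dB


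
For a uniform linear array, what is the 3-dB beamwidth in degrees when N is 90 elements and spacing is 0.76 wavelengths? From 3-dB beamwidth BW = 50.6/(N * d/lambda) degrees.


BW = 50.6 / (90 * 0.76) = 50.6 / 68.4 = 0.74

0.74 deg


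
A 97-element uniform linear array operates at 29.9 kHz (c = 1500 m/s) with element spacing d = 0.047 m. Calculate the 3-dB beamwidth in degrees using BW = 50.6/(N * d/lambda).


Step 1: lambda = 1500/29900 = 0.05017 m
Step 2: d/lambda = 0.047/0.05017 = 0.9368
Step 3: BW = 50.6/(N * d/lambda) = 50.6/(97 * 0.9368) = 0.56

0.56 deg


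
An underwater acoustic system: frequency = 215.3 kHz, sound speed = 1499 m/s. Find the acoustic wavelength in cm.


0.7 cm


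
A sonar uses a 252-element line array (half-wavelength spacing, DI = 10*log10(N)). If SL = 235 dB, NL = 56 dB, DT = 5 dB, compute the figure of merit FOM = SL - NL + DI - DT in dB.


Step 1: DI = 10*log10(252) = 24.01 dB
Step 2: FOM = SL - NL + DI - DT = 235 - 56 + 24.01 - 5 = 198.01

198.01 dB


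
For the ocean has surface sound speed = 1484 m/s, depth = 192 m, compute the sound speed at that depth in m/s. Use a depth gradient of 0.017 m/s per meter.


c = 1484 + 0.017 * 192 = 1487.264

1487.264 m/s


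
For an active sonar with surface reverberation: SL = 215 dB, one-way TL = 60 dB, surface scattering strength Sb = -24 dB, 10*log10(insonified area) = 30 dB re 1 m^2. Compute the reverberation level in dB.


101 dB


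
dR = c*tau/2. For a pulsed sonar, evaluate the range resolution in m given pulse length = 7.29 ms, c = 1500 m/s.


dR = c*tau/2 = 1500 * 7.29e-3 / 2 = 5.4675

5.4675 m


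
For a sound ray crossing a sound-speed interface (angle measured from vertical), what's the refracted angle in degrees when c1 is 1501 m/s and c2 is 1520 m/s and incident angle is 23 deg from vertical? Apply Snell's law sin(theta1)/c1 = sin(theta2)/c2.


23.31 deg


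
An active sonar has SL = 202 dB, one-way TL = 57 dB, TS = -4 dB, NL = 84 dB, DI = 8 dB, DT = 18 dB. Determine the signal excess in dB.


SE = SL - 2*TL + TS - NL + DI - DT = 202 - 2*57 + (-4) - 84 + 8 - 18 = -10

-10 dB


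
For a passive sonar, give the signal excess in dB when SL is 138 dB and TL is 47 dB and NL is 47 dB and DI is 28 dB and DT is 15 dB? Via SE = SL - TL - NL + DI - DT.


57 dB


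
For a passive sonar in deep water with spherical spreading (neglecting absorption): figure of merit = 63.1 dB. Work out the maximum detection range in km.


1.43 km


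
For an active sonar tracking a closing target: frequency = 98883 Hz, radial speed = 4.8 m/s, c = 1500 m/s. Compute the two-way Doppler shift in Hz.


632.85 Hz


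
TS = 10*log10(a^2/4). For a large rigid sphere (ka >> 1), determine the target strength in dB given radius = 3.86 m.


TS = 10*log10(3.86^2 / 4) = 10*log10(3.7249) = 5.71

5.71 dB


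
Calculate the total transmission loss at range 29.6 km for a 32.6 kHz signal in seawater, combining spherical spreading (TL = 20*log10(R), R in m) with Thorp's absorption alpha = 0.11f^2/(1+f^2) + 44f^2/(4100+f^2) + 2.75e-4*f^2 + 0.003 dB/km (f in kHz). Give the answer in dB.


369.52 dB


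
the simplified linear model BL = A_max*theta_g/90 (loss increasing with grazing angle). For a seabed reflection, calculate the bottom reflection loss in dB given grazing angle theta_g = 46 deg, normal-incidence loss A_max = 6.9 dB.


BL = A_max * theta_g / 90 = 6.9 * 46 / 90 = 3.53

3.53 dB


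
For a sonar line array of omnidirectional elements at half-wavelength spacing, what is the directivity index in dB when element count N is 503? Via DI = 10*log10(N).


DI = 10*log10(503) = 27.02

27.02 dB


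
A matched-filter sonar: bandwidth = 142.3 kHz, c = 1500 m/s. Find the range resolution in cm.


dR = c/(2*BW) = 1500 / (2 * 142.3e3) = 0.0053 m = 0.53 cm

0.53 cm


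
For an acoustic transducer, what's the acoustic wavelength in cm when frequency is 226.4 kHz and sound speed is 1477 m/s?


lambda = c/f = 1477 / 226400 = 0.0065 m = 0.65 cm

0.65 cm


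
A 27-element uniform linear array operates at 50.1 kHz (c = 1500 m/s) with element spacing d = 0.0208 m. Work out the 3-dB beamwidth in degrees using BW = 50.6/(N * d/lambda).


2.7 deg


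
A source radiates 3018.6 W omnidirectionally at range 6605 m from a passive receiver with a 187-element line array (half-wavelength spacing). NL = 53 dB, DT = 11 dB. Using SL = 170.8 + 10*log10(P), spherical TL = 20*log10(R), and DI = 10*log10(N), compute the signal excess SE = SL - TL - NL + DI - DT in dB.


87.92 dB


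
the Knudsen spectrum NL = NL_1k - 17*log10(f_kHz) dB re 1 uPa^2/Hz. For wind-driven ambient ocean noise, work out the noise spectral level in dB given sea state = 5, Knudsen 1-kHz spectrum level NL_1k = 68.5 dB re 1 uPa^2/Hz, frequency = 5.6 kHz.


55.78 dB


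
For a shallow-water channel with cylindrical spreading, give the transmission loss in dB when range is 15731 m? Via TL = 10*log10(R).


TL = 10*log10(15731) = 41.97

41.97 dB


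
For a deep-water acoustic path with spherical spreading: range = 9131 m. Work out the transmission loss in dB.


TL = 20*log10(9131) = 79.21

79.21 dB


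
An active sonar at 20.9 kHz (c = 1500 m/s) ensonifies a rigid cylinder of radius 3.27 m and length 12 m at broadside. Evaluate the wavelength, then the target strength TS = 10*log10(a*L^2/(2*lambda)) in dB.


Step 1: lambda = c/f = 1500/20900 = 0.07177 m
Step 2: TS = 10*log10(a*L^2/(2*lambda)) = 10*log10(3.27*12^2/(2*0.07177)) = 35.16

35.16 dB


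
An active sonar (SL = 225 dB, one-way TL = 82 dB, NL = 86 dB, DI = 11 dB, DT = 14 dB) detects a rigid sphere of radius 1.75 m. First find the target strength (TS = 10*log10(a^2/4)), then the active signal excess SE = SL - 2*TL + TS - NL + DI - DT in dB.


Step 1: TS = 10*log10(1.75^2/4) = -1.16 dB
Step 2: SE = SL - 2*TL + TS - NL + DI - DT = 225 - 2*82 + (-1.16) - 86 + 11 - 14 = -29.16

-29.16 dB


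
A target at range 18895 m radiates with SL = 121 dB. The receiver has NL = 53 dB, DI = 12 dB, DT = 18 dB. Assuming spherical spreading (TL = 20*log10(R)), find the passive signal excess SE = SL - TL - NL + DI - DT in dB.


-23.53 dB


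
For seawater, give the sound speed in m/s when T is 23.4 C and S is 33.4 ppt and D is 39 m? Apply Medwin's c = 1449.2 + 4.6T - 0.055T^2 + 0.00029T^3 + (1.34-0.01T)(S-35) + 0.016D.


c = 1449.2 + 4.6*23.4 - 0.055*23.4^2 + 0.00029*23.4^3 + (1.34 - 0.01*23.4)*(33.4 - 35) + 0.016*39 = 1529.29

1529.29 m/s


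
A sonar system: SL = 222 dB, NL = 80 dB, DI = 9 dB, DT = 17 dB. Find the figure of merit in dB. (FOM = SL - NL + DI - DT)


FOM = SL - NL + DI - DT = 222 - 80 + 9 - 17 = 134

134 dB


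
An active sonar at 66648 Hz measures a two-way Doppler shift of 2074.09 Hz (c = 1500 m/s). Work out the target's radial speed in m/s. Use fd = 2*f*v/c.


From fd = 2*f*v/c, v = c*fd/(2*f) = 1500 * 2074.09 / (2*66648) = 23.34

23.34 m/s


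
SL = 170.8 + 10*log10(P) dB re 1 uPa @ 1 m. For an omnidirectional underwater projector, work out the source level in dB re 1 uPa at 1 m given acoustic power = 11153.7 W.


SL = 170.8 + 10*log10(11153.7) = 170.8 + 40.47 = 211.27

211.27 dB


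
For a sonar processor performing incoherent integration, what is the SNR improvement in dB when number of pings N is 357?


Gain = 5*log10(357) = 12.76

12.76 dB


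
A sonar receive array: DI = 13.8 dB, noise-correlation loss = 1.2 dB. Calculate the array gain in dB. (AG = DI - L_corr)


12.6 dB


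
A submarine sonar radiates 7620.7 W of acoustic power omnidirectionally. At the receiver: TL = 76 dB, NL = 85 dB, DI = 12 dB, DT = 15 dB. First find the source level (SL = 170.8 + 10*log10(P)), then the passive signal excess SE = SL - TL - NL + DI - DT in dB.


Step 1: SL = 170.8 + 10*log10(7620.7) = 209.62 dB
Step 2: SE = SL - TL - NL + DI - DT = 209.62 - 76 - 85 + 12 - 15 = 45.62

45.62 dB


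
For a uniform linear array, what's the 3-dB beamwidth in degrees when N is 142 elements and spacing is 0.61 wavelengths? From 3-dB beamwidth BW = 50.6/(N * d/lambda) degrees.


BW = 50.6 / (142 * 0.61) = 50.6 / 86.62 = 0.58

0.58 deg


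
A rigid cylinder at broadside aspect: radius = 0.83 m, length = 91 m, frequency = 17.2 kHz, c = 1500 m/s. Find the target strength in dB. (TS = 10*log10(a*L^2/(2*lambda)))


45.96 dB


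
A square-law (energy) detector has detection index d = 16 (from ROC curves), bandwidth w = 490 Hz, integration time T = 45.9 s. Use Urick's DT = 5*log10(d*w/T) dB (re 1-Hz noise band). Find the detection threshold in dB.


DT = 5*log10(d*w/T) = 5*log10(16 * 490 / 45.9) = 5*log10(170.81) = 11.16

11.16 dB


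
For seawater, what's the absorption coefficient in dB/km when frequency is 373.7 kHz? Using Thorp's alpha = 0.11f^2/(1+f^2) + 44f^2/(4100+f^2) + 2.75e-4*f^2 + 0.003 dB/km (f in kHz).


81.262 dB/km


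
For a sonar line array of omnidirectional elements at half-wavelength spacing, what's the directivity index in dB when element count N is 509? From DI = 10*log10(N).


27.07 dB


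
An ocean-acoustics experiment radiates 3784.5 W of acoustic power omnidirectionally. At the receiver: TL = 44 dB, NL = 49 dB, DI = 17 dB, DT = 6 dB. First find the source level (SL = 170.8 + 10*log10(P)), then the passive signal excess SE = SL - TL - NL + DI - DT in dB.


Step 1: SL = 170.8 + 10*log10(3784.5) = 206.58 dB
Step 2: SE = SL - TL - NL + DI - DT = 206.58 - 44 - 49 + 17 - 6 = 124.58

124.58 dB


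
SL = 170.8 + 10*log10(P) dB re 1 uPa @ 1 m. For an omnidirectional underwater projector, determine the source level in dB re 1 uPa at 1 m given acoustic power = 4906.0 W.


207.71 dB


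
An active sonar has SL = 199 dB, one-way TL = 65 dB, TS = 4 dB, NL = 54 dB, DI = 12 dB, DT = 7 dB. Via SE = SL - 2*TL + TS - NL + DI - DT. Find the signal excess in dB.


SE = SL - 2*TL + TS - NL + DI - DT = 199 - 2*65 + (4) - 54 + 12 - 7 = 24

24 dB


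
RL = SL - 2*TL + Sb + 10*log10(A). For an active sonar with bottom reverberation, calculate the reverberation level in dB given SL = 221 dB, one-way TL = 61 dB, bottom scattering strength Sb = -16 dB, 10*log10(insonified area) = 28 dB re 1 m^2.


111 dB


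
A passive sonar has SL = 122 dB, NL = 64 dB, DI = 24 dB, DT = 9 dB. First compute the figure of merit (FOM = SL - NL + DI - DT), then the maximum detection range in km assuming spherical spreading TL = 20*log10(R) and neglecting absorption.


Step 1: FOM = SL - NL + DI - DT = 122 - 64 + 24 - 9 = 73 dB
Step 2: at max range FOM = TL = 20*log10(R), so R = 10^(73/20) = 4466.84 m = 4.47 km

4.47 km


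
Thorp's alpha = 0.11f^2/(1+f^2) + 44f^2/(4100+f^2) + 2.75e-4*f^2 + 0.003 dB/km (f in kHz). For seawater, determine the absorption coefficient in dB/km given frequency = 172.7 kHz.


f^2 = 29825.29
alpha = 0.11*29825.29/(1+29825.29) + 44*29825.29/(4100+29825.29) + 2.75e-4*29825.29 + 0.003 = 46.997

46.997 dB/km


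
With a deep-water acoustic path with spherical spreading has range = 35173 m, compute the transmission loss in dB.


90.92 dB


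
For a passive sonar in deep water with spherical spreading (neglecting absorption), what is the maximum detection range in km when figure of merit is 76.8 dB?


At max range FOM = TL, so 20*log10(R) = 76.8
R = 10^(76.8/20) = 6918.31 m = 6.92 km

6.92 km


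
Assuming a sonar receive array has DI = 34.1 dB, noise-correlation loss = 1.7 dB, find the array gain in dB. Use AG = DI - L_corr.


32.4 dB


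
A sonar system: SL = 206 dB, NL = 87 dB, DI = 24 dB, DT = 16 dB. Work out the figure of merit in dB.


127 dB


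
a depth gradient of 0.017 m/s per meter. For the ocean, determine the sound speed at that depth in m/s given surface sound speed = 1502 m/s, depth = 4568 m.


1579.656 m/s


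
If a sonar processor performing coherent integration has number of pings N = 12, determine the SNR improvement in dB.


Gain = 10*log10(12) = 10.79

10.79 dB


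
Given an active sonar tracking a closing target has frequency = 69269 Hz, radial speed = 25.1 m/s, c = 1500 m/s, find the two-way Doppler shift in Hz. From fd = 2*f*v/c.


fd = 2*f*v/c = 2 * 69269 * 25.1 / 1500 = 2318.2

2318.2 Hz


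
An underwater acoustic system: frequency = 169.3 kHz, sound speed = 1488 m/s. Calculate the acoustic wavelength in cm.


0.88 cm


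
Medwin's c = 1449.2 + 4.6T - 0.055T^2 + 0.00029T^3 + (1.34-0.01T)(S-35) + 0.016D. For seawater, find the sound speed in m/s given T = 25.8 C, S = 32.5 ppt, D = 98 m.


c = 1449.2 + 4.6*25.8 - 0.055*25.8^2 + 0.00029*25.8^3 + (1.34 - 0.01*25.8)*(32.5 - 35) + 0.016*98 = 1535.11

1535.11 m/s


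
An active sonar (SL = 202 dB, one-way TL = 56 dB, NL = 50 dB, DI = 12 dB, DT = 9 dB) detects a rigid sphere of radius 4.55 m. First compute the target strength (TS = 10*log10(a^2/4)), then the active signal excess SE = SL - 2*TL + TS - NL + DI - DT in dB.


Step 1: TS = 10*log10(4.55^2/4) = 7.14 dB
Step 2: SE = SL - 2*TL + TS - NL + DI - DT = 202 - 2*56 + (7.14) - 50 + 12 - 9 = 50.14

50.14 dB


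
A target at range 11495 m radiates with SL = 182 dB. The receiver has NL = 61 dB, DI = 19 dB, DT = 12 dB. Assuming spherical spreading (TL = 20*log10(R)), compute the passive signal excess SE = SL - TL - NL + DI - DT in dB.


46.79 dB


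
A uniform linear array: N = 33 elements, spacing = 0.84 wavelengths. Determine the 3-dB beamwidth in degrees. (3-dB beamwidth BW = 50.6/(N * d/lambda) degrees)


1.83 deg


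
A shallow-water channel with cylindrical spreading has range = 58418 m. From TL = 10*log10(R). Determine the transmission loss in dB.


TL = 10*log10(58418) = 47.67

47.67 dB


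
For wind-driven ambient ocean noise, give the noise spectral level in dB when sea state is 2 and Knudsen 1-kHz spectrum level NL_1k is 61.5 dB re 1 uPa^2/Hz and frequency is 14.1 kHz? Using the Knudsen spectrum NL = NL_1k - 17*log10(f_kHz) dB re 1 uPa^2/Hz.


NL = NL_1k - 17*log10(f_kHz) = 61.5 - 17*log10(14.1) = 61.5 - (19.54) = 41.96

41.96 dB


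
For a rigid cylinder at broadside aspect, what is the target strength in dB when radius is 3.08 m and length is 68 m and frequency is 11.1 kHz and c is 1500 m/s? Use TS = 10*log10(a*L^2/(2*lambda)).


lambda = 1500/11100 = 0.13514 m
TS = 10*log10(3.08*68^2/(2*0.13514)) = 47.22

47.22 dB


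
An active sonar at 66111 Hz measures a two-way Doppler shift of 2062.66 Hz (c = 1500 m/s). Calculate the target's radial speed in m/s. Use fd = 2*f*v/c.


From fd = 2*f*v/c, v = c*fd/(2*f) = 1500 * 2062.66 / (2*66111) = 23.4

23.4 m/s


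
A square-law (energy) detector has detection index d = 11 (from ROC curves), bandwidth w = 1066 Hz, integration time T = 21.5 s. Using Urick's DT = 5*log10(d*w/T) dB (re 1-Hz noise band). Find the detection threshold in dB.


13.68 dB


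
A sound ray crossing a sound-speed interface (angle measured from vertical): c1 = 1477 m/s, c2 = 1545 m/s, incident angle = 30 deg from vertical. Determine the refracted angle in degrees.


31.54 deg


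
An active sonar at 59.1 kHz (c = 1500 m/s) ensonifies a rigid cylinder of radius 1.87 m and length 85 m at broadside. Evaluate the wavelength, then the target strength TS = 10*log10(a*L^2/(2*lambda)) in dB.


Step 1: lambda = c/f = 1500/59100 = 0.02538 m
Step 2: TS = 10*log10(a*L^2/(2*lambda)) = 10*log10(1.87*85^2/(2*0.02538)) = 54.25

54.25 dB


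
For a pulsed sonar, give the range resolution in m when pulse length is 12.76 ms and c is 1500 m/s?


dR = c*tau/2 = 1500 * 12.76e-3 / 2 = 9.57

9.57 m


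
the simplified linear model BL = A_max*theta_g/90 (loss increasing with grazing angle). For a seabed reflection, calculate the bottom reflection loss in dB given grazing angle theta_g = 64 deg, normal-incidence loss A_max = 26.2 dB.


BL = A_max * theta_g / 90 = 26.2 * 64 / 90 = 18.63

18.63 dB


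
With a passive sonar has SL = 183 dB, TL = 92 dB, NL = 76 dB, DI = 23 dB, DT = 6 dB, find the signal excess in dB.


SE = SL - TL - NL + DI - DT = 183 - 92 - 76 + 23 - 6 = 32

32 dB


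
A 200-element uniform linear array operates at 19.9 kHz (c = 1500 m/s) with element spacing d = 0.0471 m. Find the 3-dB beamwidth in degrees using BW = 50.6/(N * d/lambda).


0.4 deg


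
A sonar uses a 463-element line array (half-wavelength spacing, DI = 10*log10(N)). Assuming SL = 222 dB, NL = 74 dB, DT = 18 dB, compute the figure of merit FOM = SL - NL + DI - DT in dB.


Step 1: DI = 10*log10(463) = 26.66 dB
Step 2: FOM = SL - NL + DI - DT = 222 - 74 + 26.66 - 18 = 156.66

156.66 dB


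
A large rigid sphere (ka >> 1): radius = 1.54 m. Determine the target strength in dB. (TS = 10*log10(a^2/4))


TS = 10*log10(1.54^2 / 4) = 10*log10(0.5929) = -2.27

-2.27 dB


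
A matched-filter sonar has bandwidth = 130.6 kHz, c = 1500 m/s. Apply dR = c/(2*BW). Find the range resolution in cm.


0.57 cm


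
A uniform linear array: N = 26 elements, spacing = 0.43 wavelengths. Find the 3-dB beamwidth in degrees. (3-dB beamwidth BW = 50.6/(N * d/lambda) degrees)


4.53 deg


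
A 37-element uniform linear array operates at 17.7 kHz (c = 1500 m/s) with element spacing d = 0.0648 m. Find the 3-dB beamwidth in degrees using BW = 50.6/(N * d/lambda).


1.79 deg


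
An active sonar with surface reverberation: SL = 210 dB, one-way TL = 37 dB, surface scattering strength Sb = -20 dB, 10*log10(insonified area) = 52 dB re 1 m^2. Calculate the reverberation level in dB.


RL = SL - 2*TL + Sb + 10*log10(A) = 210 - 2*37 + (-20) + 52 = 168

168 dB


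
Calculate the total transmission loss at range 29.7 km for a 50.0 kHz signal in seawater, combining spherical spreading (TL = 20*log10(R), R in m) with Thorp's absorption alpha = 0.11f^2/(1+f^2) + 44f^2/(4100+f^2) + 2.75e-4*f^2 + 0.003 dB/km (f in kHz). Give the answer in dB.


Step 1 (Thorp): alpha = 0.11*2500.0/(1+2500.0) + 44*2500.0/(4100+2500.0) + 2.75e-4*2500.0 + 0.003 = 17.4671 dB/km
Step 2: TL_spread = 20*log10(29700) = 89.46 dB
Step 3: TL_abs = alpha*R = 17.4671 * 29.7 = 518.77 dB
Step 4: TL_total = 89.46 + 518.77 = 608.23

608.23 dB


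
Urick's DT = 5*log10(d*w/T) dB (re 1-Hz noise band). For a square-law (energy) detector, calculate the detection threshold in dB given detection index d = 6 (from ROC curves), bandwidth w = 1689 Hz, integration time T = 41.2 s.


DT = 5*log10(d*w/T) = 5*log10(6 * 1689 / 41.2) = 5*log10(245.97) = 11.95

11.95 dB


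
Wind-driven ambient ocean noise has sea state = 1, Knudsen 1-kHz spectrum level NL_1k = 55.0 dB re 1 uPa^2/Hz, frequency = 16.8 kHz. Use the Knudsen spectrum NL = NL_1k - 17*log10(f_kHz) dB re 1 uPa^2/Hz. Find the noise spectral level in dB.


NL = NL_1k - 17*log10(f_kHz) = 55.0 - 17*log10(16.8) = 55.0 - (20.83) = 34.17

34.17 dB


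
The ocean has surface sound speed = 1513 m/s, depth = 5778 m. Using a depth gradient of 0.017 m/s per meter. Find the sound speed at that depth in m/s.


c = 1513 + 0.017 * 5778 = 1611.226

1611.226 m/s


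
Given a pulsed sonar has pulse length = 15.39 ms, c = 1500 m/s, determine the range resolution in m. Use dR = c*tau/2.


dR = c*tau/2 = 1500 * 15.39e-3 / 2 = 11.5425

11.5425 m


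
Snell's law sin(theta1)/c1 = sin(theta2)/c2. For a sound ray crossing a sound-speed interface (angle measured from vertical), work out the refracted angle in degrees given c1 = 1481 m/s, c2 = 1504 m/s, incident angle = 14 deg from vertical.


sin(theta2) = (c2/c1)*sin(theta1) = (1504/1481)*sin(14 deg) = 0.24568
theta2 = arcsin(0.24568) = 14.22

14.22 deg


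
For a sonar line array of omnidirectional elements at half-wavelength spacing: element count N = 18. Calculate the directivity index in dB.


DI = 10*log10(18) = 12.55

12.55 dB


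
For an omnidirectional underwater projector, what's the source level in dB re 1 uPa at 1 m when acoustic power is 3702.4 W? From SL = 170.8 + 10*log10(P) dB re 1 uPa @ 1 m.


206.48 dB


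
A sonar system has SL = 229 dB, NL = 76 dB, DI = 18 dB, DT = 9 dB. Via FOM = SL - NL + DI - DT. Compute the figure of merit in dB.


FOM = SL - NL + DI - DT = 229 - 76 + 18 - 9 = 162

162 dB


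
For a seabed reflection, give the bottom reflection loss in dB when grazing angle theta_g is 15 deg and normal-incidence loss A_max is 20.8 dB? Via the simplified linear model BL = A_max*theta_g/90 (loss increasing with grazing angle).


BL = A_max * theta_g / 90 = 20.8 * 15 / 90 = 3.47

3.47 dB


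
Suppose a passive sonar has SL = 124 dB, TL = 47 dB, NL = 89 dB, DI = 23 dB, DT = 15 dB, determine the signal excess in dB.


SE = SL - TL - NL + DI - DT = 124 - 47 - 89 + 23 - 15 = -4

-4 dB


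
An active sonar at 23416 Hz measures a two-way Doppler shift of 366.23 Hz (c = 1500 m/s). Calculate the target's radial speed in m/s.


From fd = 2*f*v/c, v = c*fd/(2*f) = 1500 * 366.23 / (2*23416) = 11.73

11.73 m/s


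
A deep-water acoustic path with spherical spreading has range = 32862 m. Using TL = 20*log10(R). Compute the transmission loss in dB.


TL = 20*log10(32862) = 90.33

90.33 dB


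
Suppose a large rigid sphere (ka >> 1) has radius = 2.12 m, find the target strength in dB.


TS = 10*log10(2.12^2 / 4) = 10*log10(1.1236) = 0.51

0.51 dB


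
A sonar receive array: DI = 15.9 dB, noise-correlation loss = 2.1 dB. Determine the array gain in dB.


AG = DI - L_corr = 15.9 - 2.1 = 13.8

13.8 dB


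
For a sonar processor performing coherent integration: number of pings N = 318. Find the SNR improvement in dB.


Gain = 10*log10(318) = 25.02

25.02 dB


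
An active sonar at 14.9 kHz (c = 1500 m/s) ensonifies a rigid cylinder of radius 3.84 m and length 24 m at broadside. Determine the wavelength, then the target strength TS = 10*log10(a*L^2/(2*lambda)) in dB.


Step 1: lambda = c/f = 1500/14900 = 0.10067 m
Step 2: TS = 10*log10(a*L^2/(2*lambda)) = 10*log10(3.84*24^2/(2*0.10067)) = 40.41

40.41 dB


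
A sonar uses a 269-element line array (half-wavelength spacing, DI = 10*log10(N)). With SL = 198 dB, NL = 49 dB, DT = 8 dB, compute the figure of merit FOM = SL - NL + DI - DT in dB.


Step 1: DI = 10*log10(269) = 24.3 dB
Step 2: FOM = SL - NL + DI - DT = 198 - 49 + 24.3 - 8 = 165.3

165.3 dB


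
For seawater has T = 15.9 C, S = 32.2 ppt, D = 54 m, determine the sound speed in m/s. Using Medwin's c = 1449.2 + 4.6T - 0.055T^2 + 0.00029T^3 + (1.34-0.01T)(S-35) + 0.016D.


1507.16 m/s


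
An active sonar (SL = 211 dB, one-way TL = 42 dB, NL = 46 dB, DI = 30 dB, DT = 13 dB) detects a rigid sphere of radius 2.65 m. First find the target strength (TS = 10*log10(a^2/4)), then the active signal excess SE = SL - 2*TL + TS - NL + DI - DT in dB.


Step 1: TS = 10*log10(2.65^2/4) = 2.44 dB
Step 2: SE = SL - 2*TL + TS - NL + DI - DT = 211 - 2*42 + (2.44) - 46 + 30 - 13 = 100.44

100.44 dB


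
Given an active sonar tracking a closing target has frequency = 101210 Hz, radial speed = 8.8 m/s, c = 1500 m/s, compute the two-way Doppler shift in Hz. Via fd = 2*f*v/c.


fd = 2*f*v/c = 2 * 101210 * 8.8 / 1500 = 1187.53

1187.53 Hz


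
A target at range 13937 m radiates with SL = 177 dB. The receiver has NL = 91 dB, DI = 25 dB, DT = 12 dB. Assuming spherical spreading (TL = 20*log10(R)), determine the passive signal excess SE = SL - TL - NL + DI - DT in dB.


16.12 dB


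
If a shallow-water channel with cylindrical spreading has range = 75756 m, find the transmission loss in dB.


TL = 10*log10(75756) = 48.79

48.79 dB


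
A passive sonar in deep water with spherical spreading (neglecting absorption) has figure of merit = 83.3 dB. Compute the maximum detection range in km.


14.62 km


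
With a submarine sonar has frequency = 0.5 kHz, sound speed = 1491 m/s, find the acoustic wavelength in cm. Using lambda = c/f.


lambda = c/f = 1491 / 500 = 2.982 m = 298.2 cm

298.2 cm


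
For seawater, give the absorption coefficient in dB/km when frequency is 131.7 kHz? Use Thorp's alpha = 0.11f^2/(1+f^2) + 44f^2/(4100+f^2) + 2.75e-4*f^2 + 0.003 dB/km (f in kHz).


f^2 = 17344.89
alpha = 0.11*17344.89/(1+17344.89) + 44*17344.89/(4100+17344.89) + 2.75e-4*17344.89 + 0.003 = 40.471

40.471 dB/km


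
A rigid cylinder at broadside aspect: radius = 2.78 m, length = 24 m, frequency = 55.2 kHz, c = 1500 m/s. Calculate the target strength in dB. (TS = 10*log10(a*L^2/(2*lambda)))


lambda = 1500/55200 = 0.02717 m
TS = 10*log10(2.78*24^2/(2*0.02717)) = 44.69

44.69 dB


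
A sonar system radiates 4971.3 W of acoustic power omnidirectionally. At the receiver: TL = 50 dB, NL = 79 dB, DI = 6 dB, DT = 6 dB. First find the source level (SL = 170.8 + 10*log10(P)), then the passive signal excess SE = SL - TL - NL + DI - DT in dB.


Step 1: SL = 170.8 + 10*log10(4971.3) = 207.76 dB
Step 2: SE = SL - TL - NL + DI - DT = 207.76 - 50 - 79 + 6 - 6 = 78.76

78.76 dB


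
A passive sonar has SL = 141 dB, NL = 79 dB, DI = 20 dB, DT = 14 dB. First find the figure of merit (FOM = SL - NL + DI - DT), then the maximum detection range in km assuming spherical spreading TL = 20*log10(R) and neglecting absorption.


Step 1: FOM = SL - NL + DI - DT = 141 - 79 + 20 - 14 = 68 dB
Step 2: at max range FOM = TL = 20*log10(R), so R = 10^(68/20) = 2511.89 m = 2.51 km

2.51 km


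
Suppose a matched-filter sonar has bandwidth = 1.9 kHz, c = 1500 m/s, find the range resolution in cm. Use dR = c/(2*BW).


39.47 cm


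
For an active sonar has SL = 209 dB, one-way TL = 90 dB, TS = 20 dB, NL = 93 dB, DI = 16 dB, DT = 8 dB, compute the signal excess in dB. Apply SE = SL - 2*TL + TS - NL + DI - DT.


SE = SL - 2*TL + TS - NL + DI - DT = 209 - 2*90 + (20) - 93 + 16 - 8 = -36

-36 dB


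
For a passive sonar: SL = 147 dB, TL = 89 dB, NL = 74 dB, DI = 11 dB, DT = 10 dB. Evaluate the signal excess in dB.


-15 dB


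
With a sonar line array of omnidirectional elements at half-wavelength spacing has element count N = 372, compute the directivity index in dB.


25.71 dB


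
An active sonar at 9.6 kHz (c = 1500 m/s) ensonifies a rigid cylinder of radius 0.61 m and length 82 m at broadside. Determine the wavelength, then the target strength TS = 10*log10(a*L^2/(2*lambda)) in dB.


Step 1: lambda = c/f = 1500/9600 = 0.15625 m
Step 2: TS = 10*log10(a*L^2/(2*lambda)) = 10*log10(0.61*82^2/(2*0.15625)) = 41.18

41.18 dB


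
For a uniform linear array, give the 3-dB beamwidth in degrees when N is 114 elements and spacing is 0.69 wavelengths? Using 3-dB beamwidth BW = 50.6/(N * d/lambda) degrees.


0.64 deg


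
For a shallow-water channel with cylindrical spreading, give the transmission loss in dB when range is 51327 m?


47.1 dB


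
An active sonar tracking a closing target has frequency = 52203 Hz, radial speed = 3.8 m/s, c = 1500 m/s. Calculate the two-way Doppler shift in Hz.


fd = 2*f*v/c = 2 * 52203 * 3.8 / 1500 = 264.5

264.5 Hz


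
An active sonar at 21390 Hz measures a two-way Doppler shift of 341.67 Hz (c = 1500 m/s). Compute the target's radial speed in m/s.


11.98 m/s


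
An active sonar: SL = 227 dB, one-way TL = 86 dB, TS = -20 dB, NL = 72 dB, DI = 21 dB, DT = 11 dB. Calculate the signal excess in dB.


SE = SL - 2*TL + TS - NL + DI - DT = 227 - 2*86 + (-20) - 72 + 21 - 11 = -27

-27 dB


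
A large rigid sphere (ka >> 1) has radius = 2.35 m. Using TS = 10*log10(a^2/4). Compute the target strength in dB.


TS = 10*log10(2.35^2 / 4) = 10*log10(1.380625) = 1.4

1.4 dB


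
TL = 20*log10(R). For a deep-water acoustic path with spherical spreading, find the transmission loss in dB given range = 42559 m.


TL = 20*log10(42559) = 92.58

92.58 dB


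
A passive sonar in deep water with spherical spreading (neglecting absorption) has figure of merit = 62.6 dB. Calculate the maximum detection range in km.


1.35 km


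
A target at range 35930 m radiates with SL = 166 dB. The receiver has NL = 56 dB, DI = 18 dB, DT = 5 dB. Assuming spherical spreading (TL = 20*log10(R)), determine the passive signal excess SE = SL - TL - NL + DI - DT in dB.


Step 1: TL = 20*log10(35930) = 91.11 dB
Step 2: SE = 166 - 91.11 - 56 + 18 - 5 = 31.89

31.89 dB


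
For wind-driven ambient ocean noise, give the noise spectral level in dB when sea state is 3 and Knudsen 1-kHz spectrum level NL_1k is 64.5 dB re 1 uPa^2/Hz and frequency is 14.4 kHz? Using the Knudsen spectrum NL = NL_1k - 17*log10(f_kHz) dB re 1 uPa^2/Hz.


NL = NL_1k - 17*log10(f_kHz) = 64.5 - 17*log10(14.4) = 64.5 - (19.69) = 44.81

44.81 dB


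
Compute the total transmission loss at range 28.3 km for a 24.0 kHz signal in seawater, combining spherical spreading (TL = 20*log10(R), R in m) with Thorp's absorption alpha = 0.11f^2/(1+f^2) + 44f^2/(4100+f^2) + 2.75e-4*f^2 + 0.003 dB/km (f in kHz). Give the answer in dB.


Step 1 (Thorp): alpha = 0.11*576.0/(1+576.0) + 44*576.0/(4100+576.0) + 2.75e-4*576.0 + 0.003 = 5.6912 dB/km
Step 2: TL_spread = 20*log10(28300) = 89.04 dB
Step 3: TL_abs = alpha*R = 5.6912 * 28.3 = 161.06 dB
Step 4: TL_total = 89.04 + 161.06 = 250.1

250.1 dB


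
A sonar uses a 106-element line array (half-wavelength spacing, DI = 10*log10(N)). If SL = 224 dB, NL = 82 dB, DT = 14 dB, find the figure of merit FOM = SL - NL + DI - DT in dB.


Step 1: DI = 10*log10(106) = 20.25 dB
Step 2: FOM = SL - NL + DI - DT = 224 - 82 + 20.25 - 14 = 148.25

148.25 dB


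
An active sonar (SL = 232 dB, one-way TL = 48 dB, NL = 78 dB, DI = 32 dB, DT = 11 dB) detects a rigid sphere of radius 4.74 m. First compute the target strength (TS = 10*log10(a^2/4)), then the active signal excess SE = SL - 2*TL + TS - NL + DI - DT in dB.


Step 1: TS = 10*log10(4.74^2/4) = 7.49 dB
Step 2: SE = SL - 2*TL + TS - NL + DI - DT = 232 - 2*48 + (7.49) - 78 + 32 - 11 = 86.49

86.49 dB


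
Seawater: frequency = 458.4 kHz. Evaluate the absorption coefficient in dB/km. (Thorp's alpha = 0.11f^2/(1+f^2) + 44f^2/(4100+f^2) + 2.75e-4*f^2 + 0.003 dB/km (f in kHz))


101.057 dB/km


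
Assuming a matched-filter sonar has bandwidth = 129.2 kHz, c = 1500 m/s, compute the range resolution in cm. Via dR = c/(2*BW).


dR = c/(2*BW) = 1500 / (2 * 129.2e3) = 0.0058 m = 0.58 cm

0.58 cm


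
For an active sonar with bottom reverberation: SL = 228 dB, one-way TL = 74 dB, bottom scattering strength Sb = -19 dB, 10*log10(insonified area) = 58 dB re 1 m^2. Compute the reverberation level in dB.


RL = SL - 2*TL + Sb + 10*log10(A) = 228 - 2*74 + (-19) + 58 = 119

119 dB


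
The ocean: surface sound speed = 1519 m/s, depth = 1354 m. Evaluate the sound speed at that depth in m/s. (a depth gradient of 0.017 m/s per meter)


c = 1519 + 0.017 * 1354 = 1542.018

1542.018 m/s


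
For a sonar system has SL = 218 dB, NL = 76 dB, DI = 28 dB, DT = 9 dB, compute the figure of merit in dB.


FOM = SL - NL + DI - DT = 218 - 76 + 28 - 9 = 161

161 dB


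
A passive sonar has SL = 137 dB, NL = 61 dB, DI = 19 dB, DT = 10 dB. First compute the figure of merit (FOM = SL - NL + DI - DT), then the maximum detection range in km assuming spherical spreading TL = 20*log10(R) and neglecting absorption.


Step 1: FOM = SL - NL + DI - DT = 137 - 61 + 19 - 10 = 85 dB
Step 2: at max range FOM = TL = 20*log10(R), so R = 10^(85/20) = 17782.79 m = 17.78 km

17.78 km
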